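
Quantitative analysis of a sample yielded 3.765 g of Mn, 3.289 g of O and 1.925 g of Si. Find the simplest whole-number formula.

MnO3Si

Mn: 3.765 g ÷ 54.94 g/mol = 0.06853 mol
O: 3.289 g ÷ 16.00 g/mol = 0.2056 mol
Si: 1.925 g ÷ 28.09 g/mol = 0.06853 mol
Ratios (÷ 0.06853): Mn 1.000, O 3.000, Si 1.000
→ MnO3Si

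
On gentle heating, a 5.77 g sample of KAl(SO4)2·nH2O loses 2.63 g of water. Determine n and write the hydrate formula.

Mass of anhydrous KAl(SO4)2 = 5.77 − 2.63 = 3.14 g
mol H2O = 2.63 / 18.02 = 0.1459
Molar mass of KAl(SO4)2 = 258.22 g/mol → mol KAl(SO4)2 = 3.14 / 258.22 = 0.01216
n = 0.1459 / 0.01216 = 12.00 ≈ 12 → KAl(SO4)2·12H2O

KAl(SO4)2·12H2O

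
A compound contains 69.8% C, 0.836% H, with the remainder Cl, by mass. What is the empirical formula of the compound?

Assume 100 g: 69.8 g C, 0.836 g H, 29.36 g Cl.
n(C) = 69.8/12.01 = 5.812, n(H) = 0.836/1.008 = 0.8294, n(Cl) = 29.36/35.45 = 0.8282
Smallest is Cl at 0.8282 mol; normalising gives C 7.017, H 1.001, Cl 1.000
≈ 7:1:1 → C7HCl

C7HCl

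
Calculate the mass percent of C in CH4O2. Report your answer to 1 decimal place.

25.0%

Molar mass = 1(12.01) + 4(1.008) + 2(16.00) = 48.042 g/mol
Mass of C per mole = 1 × 12.01 = 12.010 g
% C = 12.010 / 48.042 × 100 = 25.0%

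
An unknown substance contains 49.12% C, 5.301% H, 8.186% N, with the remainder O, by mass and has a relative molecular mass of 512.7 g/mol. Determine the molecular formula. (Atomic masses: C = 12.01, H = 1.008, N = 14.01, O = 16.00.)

Assume 100 g: 49.12 g C, 5.301 g H, 8.186 g N, 37.393 g O.
C: 49.12 g ÷ 12.01 g/mol = 4.09 mol
H: 5.301 g ÷ 1.008 g/mol = 5.259 mol
N: 8.186 g ÷ 14.01 g/mol = 0.5843 mol
O: 37.393 g ÷ 16.00 g/mol = 2.337 mol
Divide by the smallest (0.5843 mol N): C 7.000, H 9.000, N 1.000, O 4.000
≈ 7:9:1:4 → C7H9NO4
Empirical-formula mass = 171.15 g/mol
n = 512.7 / 171.15 = 3.00 ≈ 3
Molecular formula = (C7H9NO4)×3 = C21H27N3O12

C21H27N3O12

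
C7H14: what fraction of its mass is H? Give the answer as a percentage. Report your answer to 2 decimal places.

Molar mass = 7(12.01) + 14(1.008) = 98.182 g/mol
Mass of H per mole = 14 × 1.008 = 14.112 g
% H = 14.112 / 98.182 × 100 = 14.37%

14.37%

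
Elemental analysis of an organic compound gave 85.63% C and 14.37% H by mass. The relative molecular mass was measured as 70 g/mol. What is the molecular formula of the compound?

Assume 100 g: 85.63 g C, 14.37 g H.
C: 85.63 g ÷ 12.01 g/mol = 7.13 mol
H: 14.37 g ÷ 1.008 g/mol = 14.26 mol
Smallest is C at 7.13 mol; normalising gives C 1.000, H 1.999
→ CH2
Empirical-formula mass = 14.03 g/mol
n = 70 / 14.03 = 4.99 ≈ 5
Molecular formula = (CH2)×5 = C5H10

C5H10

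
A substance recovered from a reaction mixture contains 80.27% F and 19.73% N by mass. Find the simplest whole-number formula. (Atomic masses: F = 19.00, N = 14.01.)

Assume 100 g: 80.27 g F, 19.73 g N.
Moles — F: 80.27 / 19.00 = 4.225 mol; N: 19.73 / 14.01 = 1.408 mol
Ratios (÷ 1.408): F 3.000, N 1.000
Ratio ≈ 3:1, so the empirical formula is F3N

F3N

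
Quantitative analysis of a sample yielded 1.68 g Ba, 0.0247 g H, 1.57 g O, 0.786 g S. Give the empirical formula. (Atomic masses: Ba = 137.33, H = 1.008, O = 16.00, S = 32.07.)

BaH2O8S2

Ba: 1.68 g ÷ 137.33 g/mol = 0.01223 mol
H: 0.0247 g ÷ 1.008 g/mol = 0.0245 mol
O: 1.57 g ÷ 16.00 g/mol = 0.09813 mol
S: 0.786 g ÷ 32.07 g/mol = 0.02451 mol
Divide by the smallest (0.01223 mol Ba): Ba 1.000, H 2.003, O 8.021, S 2.003
→ BaH2O8S2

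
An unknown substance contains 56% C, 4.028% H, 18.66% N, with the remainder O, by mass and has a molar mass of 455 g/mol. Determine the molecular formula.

C21H18N6O6

Assume 100 g: 56 g C, 4.028 g H, 18.66 g N, 21.312 g O.
Moles — C: 56 / 12.01 = 4.663 mol; H: 4.028 / 1.008 = 3.996 mol; N: 18.66 / 14.01 = 1.332 mol; O: 21.312 / 16.00 = 1.332 mol
Smallest is N at 1.332 mol; normalising gives C 3.501, H 3.000, N 1.000, O 1.000
Multiply by 2: C 7.00, H 6.00, N 2.00, O 2.00 → C7H6N2O2
Empirical-formula mass = 150.14 g/mol
n = 455 / 150.14 = 3.03 ≈ 3
Molecular formula = (C7H6N2O2)×3 = C21H18N6O6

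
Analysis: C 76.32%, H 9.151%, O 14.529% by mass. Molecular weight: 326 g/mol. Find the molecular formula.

C21H30O3

Assume 100 g: 76.32 g C, 9.151 g H, 14.529 g O.
n(C) = 76.32/12.01 = 6.355, n(H) = 9.151/1.008 = 9.078, n(O) = 14.529/16.00 = 0.9081
Ratios (÷ 0.9081): C 6.998, H 9.998, O 1.000
Ratio ≈ 7:10:1, so the empirical formula is C7H10O
Empirical-formula mass = 110.15 g/mol
n = 326 / 110.15 = 2.96 ≈ 3
Molecular formula = (C7H10O)×3 = C21H30O3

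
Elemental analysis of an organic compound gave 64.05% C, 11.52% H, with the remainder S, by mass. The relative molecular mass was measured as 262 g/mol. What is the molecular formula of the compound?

C14H30S2

Assume 100 g: 64.05 g C, 11.52 g H, 24.43 g S.
n(C) = 64.05/12.01 = 5.333, n(H) = 11.52/1.008 = 11.43, n(S) = 24.43/32.07 = 0.7618
Ratios (÷ 0.7618): C 7.001, H 15.003, S 1.000
≈ 7:15:1 → C7H15S
Empirical-formula mass = 131.26 g/mol
n = 262 / 131.26 = 2.00 ≈ 2
Molecular formula = (C7H15S)×2 = C14H30S2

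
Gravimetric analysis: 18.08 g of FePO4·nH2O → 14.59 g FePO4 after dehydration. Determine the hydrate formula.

Mass of water lost = 18.08 − 14.59 = 3.49 g → 3.49 / 18.02 = 0.1937 mol H2O
Molar mass of FePO4 = 150.82 g/mol → mol FePO4 = 14.59 / 150.82 = 0.09674
n = 0.1937 / 0.09674 = 2.00 ≈ 2 → FePO4·2H2O

FePO4·2H2O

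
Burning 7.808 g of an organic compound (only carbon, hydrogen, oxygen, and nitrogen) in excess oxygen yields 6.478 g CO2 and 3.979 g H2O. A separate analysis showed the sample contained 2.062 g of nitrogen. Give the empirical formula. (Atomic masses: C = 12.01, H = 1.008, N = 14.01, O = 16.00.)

mol C = 6.478 / 44.01 = 0.1472; mass C = 0.1472 × 12.01 = 1.768 g
mol H = 2 × (3.979 / 18.02) = 0.4416; mass H = 0.4416 × 1.008 = 0.4452 g
mol N = 2.062 / 14.01 = 0.1472
mass O = 7.808 − (4.275) = 3.533 g → mol O = 0.2208
Divide by the smallest (0.1472 mol N): C 1.000, H 3.001, N 1.000, O 1.500
Scaling by 2: C 2.00, H 6.00, N 2.00, O 3.00 → C2H6N2O3

C2H6N2O3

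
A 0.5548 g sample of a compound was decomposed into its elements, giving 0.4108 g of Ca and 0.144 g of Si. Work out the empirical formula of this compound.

Ca: 0.4108 g ÷ 40.08 g/mol = 0.01025 mol
Si: 0.144 g ÷ 28.09 g/mol = 0.005126 mol
Divide by the smallest (0.005126 mol Si): Ca 1.999, Si 1.000
Ratio ≈ 2:1, so the empirical formula is Ca2Si

Ca2Si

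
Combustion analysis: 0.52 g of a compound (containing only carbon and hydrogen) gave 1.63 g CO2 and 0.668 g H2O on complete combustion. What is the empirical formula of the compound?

CH2

mol C = 1.63 / 44.01 = 0.03704; mass C = 0.03704 × 12.01 = 0.4448 g
mol H = 2 × (0.668 / 18.02) = 0.07414; mass H = 0.07414 × 1.008 = 0.07473 g
Divide by the smallest (0.03704 mol C): C 1.000, H 2.002
≈ 1:2 → CH2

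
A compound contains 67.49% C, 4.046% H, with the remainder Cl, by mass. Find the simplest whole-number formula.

Assume 100 g: 67.49 g C, 4.046 g H, 28.464 g Cl.
n(C) = 67.49/12.01 = 5.619, n(H) = 4.046/1.008 = 4.014, n(Cl) = 28.464/35.45 = 0.8029
Divide by the smallest (0.8029 mol Cl): C 6.999, H 4.999, Cl 1.000
≈ 7:5:1 → C7H5Cl

C7H5Cl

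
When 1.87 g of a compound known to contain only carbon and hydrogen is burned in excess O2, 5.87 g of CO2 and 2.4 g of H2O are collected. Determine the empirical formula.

mol C = 5.87 / 44.01 = 0.1334; mass C = 0.1334 × 12.01 = 1.602 g
mol H = 2 × (2.4 / 18.02) = 0.2664; mass H = 0.2664 × 1.008 = 0.2685 g
Divide by the smallest (0.1334 mol C): C 1.000, H 1.997
→ CH2

CH2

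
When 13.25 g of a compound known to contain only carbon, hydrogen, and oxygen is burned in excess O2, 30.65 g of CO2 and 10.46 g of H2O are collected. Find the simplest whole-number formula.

C3H5O

mol C = 30.65 / 44.01 = 0.6964; mass C = 0.6964 × 12.01 = 8.364 g
mol H = 2 × (10.46 / 18.02) = 1.161; mass H = 1.161 × 1.008 = 1.170 g
mass O = 13.25 − (9.534) = 3.716 g → mol O = 0.2322
Ratios (÷ 0.2322): C 2.999, H 4.999, O 1.000
→ C3H5O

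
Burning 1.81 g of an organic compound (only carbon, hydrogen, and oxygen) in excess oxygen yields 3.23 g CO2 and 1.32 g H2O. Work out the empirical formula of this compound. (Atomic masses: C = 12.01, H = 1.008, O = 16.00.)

C3H6O2

mol C = 3.23 / 44.01 = 0.07339; mass C = 0.07339 × 12.01 = 0.8814 g
mol H = 2 × (1.32 / 18.02) = 0.1465; mass H = 0.1465 × 1.008 = 0.1477 g
mass O = 1.81 − (1.029) = 0.7809 g → mol O = 0.04881
Ratios (÷ 0.04881): C 1.504, H 3.002, O 1.000
Scaling by 2: C 3.01, H 6.00, O 2.00 → C3H6O2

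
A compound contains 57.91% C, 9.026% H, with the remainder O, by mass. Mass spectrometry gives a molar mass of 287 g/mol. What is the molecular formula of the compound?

C14H26O6

Assume 100 g: 57.91 g C, 9.026 g H, 33.064 g O.
Moles — C: 57.91 / 12.01 = 4.822 mol; H: 9.026 / 1.008 = 8.954 mol; O: 33.064 / 16.00 = 2.067 mol
Ratios (÷ 2.067): C 2.333, H 4.333, O 1.000
×3: C 7.00, H 13.00, O 3.00 → C7H13O3
Empirical-formula mass = 145.17 g/mol
n = 287 / 145.17 = 1.98 ≈ 2
Molecular formula = (C7H13O3)×2 = C14H26O6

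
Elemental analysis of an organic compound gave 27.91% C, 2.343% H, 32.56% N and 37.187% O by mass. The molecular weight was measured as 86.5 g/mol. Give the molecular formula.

Assume 100 g: 27.91 g C, 2.343 g H, 32.56 g N, 37.187 g O.
Moles — C: 27.91 / 12.01 = 2.324 mol; H: 2.343 / 1.008 = 2.324 mol; N: 32.56 / 14.01 = 2.324 mol; O: 37.187 / 16.00 = 2.324 mol
Smallest is C at 2.324 mol; normalising gives C 1.000, H 1.000, N 1.000, O 1.000
→ CHNO
Empirical-formula mass = 43.03 g/mol
n = 86.5 / 43.03 = 2.01 ≈ 2
Molecular formula = (CHNO)×2 = C2H2N2O2

C2H2N2O2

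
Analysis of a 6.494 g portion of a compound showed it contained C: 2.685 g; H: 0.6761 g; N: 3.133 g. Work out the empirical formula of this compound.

n(C) = 2.685/12.01 = 0.2236, n(H) = 0.6761/1.008 = 0.6707, n(N) = 3.133/14.01 = 0.2236
Ratios (÷ 0.2236): C 1.000, H 3.000, N 1.000
≈ 1:3:1 → CH3N

CH3N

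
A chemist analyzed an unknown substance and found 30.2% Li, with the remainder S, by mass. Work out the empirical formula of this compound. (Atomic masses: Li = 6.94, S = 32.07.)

Li2S

Assume 100 g: 30.2 g Li, 69.8 g S.
Moles — Li: 30.2 / 6.94 = 4.352 mol; S: 69.8 / 32.07 = 2.176 mol
Smallest is S at 2.176 mol; normalising gives Li 1.999, S 1.000
→ Li2S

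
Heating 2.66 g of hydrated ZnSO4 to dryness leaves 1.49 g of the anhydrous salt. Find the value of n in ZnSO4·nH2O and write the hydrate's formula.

ZnSO4·7H2O

Mass of water lost = 2.66 − 1.49 = 1.17 g → 1.17 / 18.02 = 0.06493 mol H2O
Molar mass of ZnSO4 = 161.45 g/mol → mol ZnSO4 = 1.49 / 161.45 = 0.009229
n = 0.06493 / 0.009229 = 7.04 ≈ 7 → ZnSO4·7H2O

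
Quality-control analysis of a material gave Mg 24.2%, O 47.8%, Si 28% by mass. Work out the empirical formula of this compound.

MgO3Si

Assume 100 g: 24.2 g Mg, 47.8 g O, 28 g Si.
Moles — Mg: 24.2 / 24.31 = 0.9955 mol; O: 47.8 / 16.00 = 2.987 mol; Si: 28 / 28.09 = 0.9968 mol
Ratios (÷ 0.9955): Mg 1.000, O 3.001, Si 1.001
→ MgO3Si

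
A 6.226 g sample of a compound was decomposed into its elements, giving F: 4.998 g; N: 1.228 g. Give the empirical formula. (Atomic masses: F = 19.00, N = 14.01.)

F3N

Moles — F: 4.998 / 19.00 = 0.2631 mol; N: 1.228 / 14.01 = 0.08765 mol
Smallest is N at 0.08765 mol; normalising gives F 3.001, N 1.000
≈ 3:1 → F3N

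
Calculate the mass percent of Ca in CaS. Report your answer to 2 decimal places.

Molar mass = 1(40.08) + 1(32.07) = 72.150 g/mol
Mass of Ca per mole = 1 × 40.08 = 40.080 g
% Ca = 40.080 / 72.150 × 100 = 55.55%

55.55%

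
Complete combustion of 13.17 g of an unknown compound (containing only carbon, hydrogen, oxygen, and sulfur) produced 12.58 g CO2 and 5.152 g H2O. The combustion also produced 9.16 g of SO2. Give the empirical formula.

C2H4O2S

mol C = 12.58 / 44.01 = 0.2858; mass C = 0.2858 × 12.01 = 3.433 g
mol H = 2 × (5.152 / 18.02) = 0.5718; mass H = 0.5718 × 1.008 = 0.5764 g
mol S = 9.16 / 64.07 = 0.1430; mass S = 4.585 g
mass O = 13.17 − (8.594) = 4.576 g → mol O = 0.2860
Smallest is S at 0.143 mol; normalising gives C 1.999, H 4.000, O 2.000, S 1.000
→ C2H4O2S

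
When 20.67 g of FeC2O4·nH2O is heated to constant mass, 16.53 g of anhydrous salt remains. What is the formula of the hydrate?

Mass of water lost = 20.67 − 16.53 = 4.14 g → 4.14 / 18.02 = 0.2297 mol H2O
Molar mass of FeC2O4 = 143.87 g/mol → mol FeC2O4 = 16.53 / 143.87 = 0.1149
n = 0.2297 / 0.1149 = 2.00 ≈ 2 → FeC2O4·2H2O

FeC2O4·2H2O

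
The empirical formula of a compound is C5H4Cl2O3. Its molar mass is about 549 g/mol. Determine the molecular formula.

C15H12Cl6O9

Empirical-formula mass = 182.98 g/mol
n = 549 / 182.98 = 3.00 ≈ 3
Molecular formula = (C5H4Cl2O3)3 = C15H12Cl6O9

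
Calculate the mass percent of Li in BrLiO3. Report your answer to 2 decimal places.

5.15%

Molar mass = 1(79.90) + 1(6.94) + 3(16.00) = 134.840 g/mol
Mass of Li per mole = 1 × 6.94 = 6.940 g
% Li = 6.940 / 134.840 × 100 = 5.15%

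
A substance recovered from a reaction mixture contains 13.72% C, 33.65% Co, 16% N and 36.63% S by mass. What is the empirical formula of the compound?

C2CoN2S2

Assume 100 g: 13.72 g C, 33.65 g Co, 16 g N, 36.63 g S.
n(C) = 13.72/12.01 = 1.142, n(Co) = 33.65/58.93 = 0.571, n(N) = 16/14.01 = 1.142, n(S) = 36.63/32.07 = 1.142
Smallest is Co at 0.571 mol; normalising gives C 2.001, Co 1.000, N 2.000, S 2.000
Ratio ≈ 2:1:2:2, so the empirical formula is C2CoN2S2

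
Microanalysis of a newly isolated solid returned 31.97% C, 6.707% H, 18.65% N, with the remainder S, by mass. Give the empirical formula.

C2H5NS

Assume 100 g: 31.97 g C, 6.707 g H, 18.65 g N, 42.673 g S.
n(C) = 31.97/12.01 = 2.662, n(H) = 6.707/1.008 = 6.654, n(N) = 18.65/14.01 = 1.331, n(S) = 42.673/32.07 = 1.331
Smallest is S at 1.331 mol; normalising gives C 2.001, H 5.001, N 1.000, S 1.000
≈ 2:5:1:1 → C2H5NS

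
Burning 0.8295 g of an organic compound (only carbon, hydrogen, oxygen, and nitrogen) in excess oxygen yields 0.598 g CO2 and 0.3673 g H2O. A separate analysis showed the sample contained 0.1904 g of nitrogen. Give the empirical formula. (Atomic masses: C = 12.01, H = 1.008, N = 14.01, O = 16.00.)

CH3NO2

mol C = 0.598 / 44.01 = 0.01359; mass C = 0.01359 × 12.01 = 0.1632 g
mol H = 2 × (0.3673 / 18.02) = 0.04077; mass H = 0.04077 × 1.008 = 0.04109 g
mol N = 0.1904 / 14.01 = 0.01359
mass O = 0.8295 − (0.3947) = 0.4348 g → mol O = 0.02718
Ratios (÷ 0.01359): C 1.000, H 3.000, N 1.000, O 2.000
→ CH3NO2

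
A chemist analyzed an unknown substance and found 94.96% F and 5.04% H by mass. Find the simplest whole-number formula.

FH

Assume 100 g: 94.96 g F, 5.04 g H.
Moles — F: 94.96 / 19.00 = 4.998 mol; H: 5.04 / 1.008 = 5 mol
Ratios (÷ 4.998): F 1.000, H 1.000
≈ 1:1 → FH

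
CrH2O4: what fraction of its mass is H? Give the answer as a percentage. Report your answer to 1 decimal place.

1.7%

Molar mass = 1(52.00) + 2(1.008) + 4(16.00) = 118.016 g/mol
Mass of H per mole = 2 × 1.008 = 2.016 g
% H = 2.016 / 118.016 × 100 = 1.7%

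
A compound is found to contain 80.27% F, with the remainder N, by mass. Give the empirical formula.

Assume 100 g: 80.27 g F, 19.73 g N.
F: 80.27 g ÷ 19.00 g/mol = 4.225 mol
N: 19.73 g ÷ 14.01 g/mol = 1.408 mol
Smallest is N at 1.408 mol; normalising gives F 3.000, N 1.000
≈ 3:1 → F3N

F3N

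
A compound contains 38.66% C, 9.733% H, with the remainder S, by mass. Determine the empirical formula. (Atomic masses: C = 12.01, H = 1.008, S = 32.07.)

Assume 100 g: 38.66 g C, 9.733 g H, 51.607 g S.
C: 38.66 g ÷ 12.01 g/mol = 3.219 mol
H: 9.733 g ÷ 1.008 g/mol = 9.656 mol
S: 51.607 g ÷ 32.07 g/mol = 1.609 mol
Smallest is S at 1.609 mol; normalising gives C 2.000, H 6.000, S 1.000
Ratio ≈ 2:6:1, so the empirical formula is C2H6S

C2H6S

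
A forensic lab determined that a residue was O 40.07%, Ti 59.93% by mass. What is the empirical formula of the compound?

O2Ti

Assume 100 g: 40.07 g O, 59.93 g Ti.
Moles — O: 40.07 / 16.00 = 2.504 mol; Ti: 59.93 / 47.87 = 1.252 mol
Smallest is Ti at 1.252 mol; normalising gives O 2.000, Ti 1.000
Ratio ≈ 2:1, so the empirical formula is O2Ti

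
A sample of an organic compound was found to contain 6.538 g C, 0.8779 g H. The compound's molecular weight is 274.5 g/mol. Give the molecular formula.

C20H32

C: 6.538 g ÷ 12.01 g/mol = 0.5444 mol
H: 0.8779 g ÷ 1.008 g/mol = 0.8709 mol
Divide by the smallest (0.5444 mol C): C 1.000, H 1.600
Scaling by 5: C 5.00, H 8.00 → C5H8
Empirical-formula mass = 68.11 g/mol
n = 274.5 / 68.11 = 4.03 ≈ 4
Molecular formula = (C5H8)×4 = C20H32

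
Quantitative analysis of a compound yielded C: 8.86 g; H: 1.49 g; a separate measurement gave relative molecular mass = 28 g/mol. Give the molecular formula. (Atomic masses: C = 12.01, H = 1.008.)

C2H4

C: 8.86 g ÷ 12.01 g/mol = 0.7377 mol
H: 1.49 g ÷ 1.008 g/mol = 1.478 mol
Smallest is C at 0.7377 mol; normalising gives C 1.000, H 2.004
→ CH2
Empirical-formula mass = 14.03 g/mol
n = 28 / 14.03 = 2.00 ≈ 2
Molecular formula = (CH2)×2 = C2H4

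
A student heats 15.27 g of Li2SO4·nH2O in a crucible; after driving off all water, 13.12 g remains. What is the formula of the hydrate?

Li2SO4·H2O

Mass of water lost = 15.27 − 13.12 = 2.15 g → 2.15 / 18.02 = 0.1193 mol H2O
Molar mass of Li2SO4 = 109.95 g/mol → mol Li2SO4 = 13.12 / 109.95 = 0.1193
n = 0.1193 / 0.1193 = 1.00 ≈ 1 → Li2SO4·H2O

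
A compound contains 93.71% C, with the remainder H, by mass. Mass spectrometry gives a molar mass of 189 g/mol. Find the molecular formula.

Assume 100 g: 93.71 g C, 6.29 g H.
Moles — C: 93.71 / 12.01 = 7.803 mol; H: 6.29 / 1.008 = 6.24 mol
Smallest is H at 6.24 mol; normalising gives C 1.250, H 1.000
×4: C 5.00, H 4.00 → C5H4
Empirical-formula mass = 64.08 g/mol
n = 189 / 64.08 = 2.95 ≈ 3
Molecular formula = (C5H4)×3 = C15H12

C15H12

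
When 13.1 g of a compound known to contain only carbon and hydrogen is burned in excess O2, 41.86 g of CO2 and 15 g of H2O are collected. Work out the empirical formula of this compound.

C4H7

mol C = 41.86 / 44.01 = 0.9511; mass C = 0.9511 × 12.01 = 11.42 g
mol H = 2 × (15 / 18.02) = 1.665; mass H = 1.665 × 1.008 = 1.678 g
Ratios (÷ 0.9511): C 1.000, H 1.750
Multiply by 4: C 4.00, H 7.00 → C4H7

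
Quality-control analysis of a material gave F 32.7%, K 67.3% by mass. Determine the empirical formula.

FK

Assume 100 g: 32.7 g F, 67.3 g K.
F: 32.7 g ÷ 19.00 g/mol = 1.721 mol
K: 67.3 g ÷ 39.10 g/mol = 1.721 mol
Divide by the smallest (1.721 mol F): F 1.000, K 1.000
Ratio ≈ 1:1, so the empirical formula is FK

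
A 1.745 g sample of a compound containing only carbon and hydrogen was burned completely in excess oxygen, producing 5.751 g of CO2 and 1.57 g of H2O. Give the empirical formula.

C3H4

mol C = 5.751 / 44.01 = 0.1307; mass C = 0.1307 × 12.01 = 1.569 g
mol H = 2 × (1.57 / 18.02) = 0.1743; mass H = 0.1743 × 1.008 = 0.1756 g
Ratios (÷ 0.1307): C 1.000, H 1.333
×3: C 3.00, H 4.00 → C3H4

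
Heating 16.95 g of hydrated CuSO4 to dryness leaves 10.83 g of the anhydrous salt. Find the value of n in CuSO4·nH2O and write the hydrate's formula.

Mass of water lost = 16.95 − 10.83 = 6.12 g → 6.12 / 18.02 = 0.3396 mol H2O
Molar mass of CuSO4 = 159.62 g/mol → mol CuSO4 = 10.83 / 159.62 = 0.06785
n = 0.3396 / 0.06785 = 5.01 ≈ 5 → CuSO4·5H2O

CuSO4·5H2O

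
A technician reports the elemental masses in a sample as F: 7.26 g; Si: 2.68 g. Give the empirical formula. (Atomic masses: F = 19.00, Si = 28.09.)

F4Si

F: 7.26 g ÷ 19.00 g/mol = 0.3821 mol
Si: 2.68 g ÷ 28.09 g/mol = 0.09541 mol
Ratios (÷ 0.09541): F 4.005, Si 1.000
≈ 4:1 → F4Si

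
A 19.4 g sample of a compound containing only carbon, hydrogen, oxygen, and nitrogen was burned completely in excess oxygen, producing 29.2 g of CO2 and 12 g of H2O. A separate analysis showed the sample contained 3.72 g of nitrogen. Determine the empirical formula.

C5H10N2O3

mol C = 29.2 / 44.01 = 0.6635; mass C = 0.6635 × 12.01 = 7.968 g
mol H = 2 × (12 / 18.02) = 1.332; mass H = 1.332 × 1.008 = 1.343 g
mol N = 3.72 / 14.01 = 0.2655
mass O = 19.4 − (13.03) = 6.369 g → mol O = 0.3981
Divide by the smallest (0.2655 mol N): C 2.499, H 5.016, N 1.000, O 1.499
Multiply by 2: C 5.00, H 10.03, N 2.00, O 3.00 → C5H10N2O3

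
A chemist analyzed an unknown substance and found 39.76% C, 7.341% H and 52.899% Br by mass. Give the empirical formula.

Assume 100 g: 39.76 g C, 7.341 g H, 52.899 g Br.
C: 39.76 g ÷ 12.01 g/mol = 3.311 mol
H: 7.341 g ÷ 1.008 g/mol = 7.283 mol
Br: 52.899 g ÷ 79.90 g/mol = 0.6621 mol
Smallest is Br at 0.6621 mol; normalising gives C 5.000, H 11.000, Br 1.000
Ratio ≈ 5:11:1, so the empirical formula is C5H11Br

C5H11Br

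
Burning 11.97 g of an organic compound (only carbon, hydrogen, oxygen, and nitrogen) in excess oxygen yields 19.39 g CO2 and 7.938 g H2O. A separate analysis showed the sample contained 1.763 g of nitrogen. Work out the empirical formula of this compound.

mol C = 19.39 / 44.01 = 0.4406; mass C = 0.4406 × 12.01 = 5.291 g
mol H = 2 × (7.938 / 18.02) = 0.8810; mass H = 0.8810 × 1.008 = 0.8881 g
mol N = 1.763 / 14.01 = 0.1258
mass O = 11.97 − (7.942) = 4.028 g → mol O = 0.2517
Ratios (÷ 0.1258): C 3.501, H 7.001, N 1.000, O 2.000
×2: C 7.00, H 14.00, N 2.00, O 4.00 → C7H14N2O4

C7H14N2O4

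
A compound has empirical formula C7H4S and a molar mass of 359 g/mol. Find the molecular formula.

C21H12S3

Empirical-formula mass = 120.17 g/mol
n = 359 / 120.17 = 2.99 ≈ 3
Molecular formula = (C7H4S)3 = C21H12S3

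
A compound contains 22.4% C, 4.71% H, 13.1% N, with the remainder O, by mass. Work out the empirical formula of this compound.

C2H5NO4

Assume 100 g: 22.4 g C, 4.71 g H, 13.1 g N, 59.79 g O.
C: 22.4 g ÷ 12.01 g/mol = 1.865 mol
H: 4.71 g ÷ 1.008 g/mol = 4.673 mol
N: 13.1 g ÷ 14.01 g/mol = 0.935 mol
O: 59.79 g ÷ 16.00 g/mol = 3.737 mol
Ratios (÷ 0.935): C 1.995, H 4.997, N 1.000, O 3.996
Ratio ≈ 2:5:1:4, so the empirical formula is C2H5NO4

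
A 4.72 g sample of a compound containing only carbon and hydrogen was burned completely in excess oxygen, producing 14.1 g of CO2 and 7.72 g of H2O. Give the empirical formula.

C3H8

mol C = 14.1 / 44.01 = 0.3204; mass C = 0.3204 × 12.01 = 3.848 g
mol H = 2 × (7.72 / 18.02) = 0.8568; mass H = 0.8568 × 1.008 = 0.8637 g
Smallest is C at 0.3204 mol; normalising gives C 1.000, H 2.674
×3: C 3.00, H 8.02 → C3H8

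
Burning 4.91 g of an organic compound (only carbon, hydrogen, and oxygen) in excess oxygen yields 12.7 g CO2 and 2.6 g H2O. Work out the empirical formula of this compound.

C4H4O

mol C = 12.7 / 44.01 = 0.2886; mass C = 0.2886 × 12.01 = 3.466 g
mol H = 2 × (2.6 / 18.02) = 0.2886; mass H = 0.2886 × 1.008 = 0.2909 g
mass O = 4.91 − (3.757) = 1.153 g → mol O = 0.07209
Ratios (÷ 0.07209): C 4.003, H 4.003, O 1.000
→ C4H4O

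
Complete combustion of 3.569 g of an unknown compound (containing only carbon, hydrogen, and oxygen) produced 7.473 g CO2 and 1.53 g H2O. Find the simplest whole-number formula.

C2H2O

mol C = 7.473 / 44.01 = 0.1698; mass C = 0.1698 × 12.01 = 2.039 g
mol H = 2 × (1.53 / 18.02) = 0.1698; mass H = 0.1698 × 1.008 = 0.1712 g
mass O = 3.569 − (2.210) = 1.359 g → mol O = 0.08491
Smallest is O at 0.08491 mol; normalising gives C 2.000, H 2.000, O 1.000
≈ 2:2:1 → C2H2O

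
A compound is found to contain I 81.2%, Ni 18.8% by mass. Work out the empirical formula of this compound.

I2Ni

Assume 100 g: 81.2 g I, 18.8 g Ni.
I: 81.2 g ÷ 126.90 g/mol = 0.6399 mol
Ni: 18.8 g ÷ 58.69 g/mol = 0.3203 mol
Smallest is Ni at 0.3203 mol; normalising gives I 1.998, Ni 1.000
→ I2Ni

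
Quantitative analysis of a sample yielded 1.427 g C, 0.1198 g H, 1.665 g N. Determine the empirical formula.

CHN

Moles — C: 1.427 / 12.01 = 0.1188 mol; H: 0.1198 / 1.008 = 0.1188 mol; N: 1.665 / 14.01 = 0.1188 mol
Ratios (÷ 0.1188): C 1.000, H 1.000, N 1.000
Ratio ≈ 1:1:1, so the empirical formula is CHN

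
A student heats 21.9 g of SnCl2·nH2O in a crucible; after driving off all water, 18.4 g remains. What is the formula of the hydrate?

Mass of water lost = 21.9 − 18.4 = 3.5 g → 3.5 / 18.02 = 0.1942 mol H2O
Molar mass of SnCl2 = 189.61 g/mol → mol SnCl2 = 18.4 / 189.61 = 0.09704
n = 0.1942 / 0.09704 = 2.00 ≈ 2 → SnCl2·2H2O

SnCl2·2H2O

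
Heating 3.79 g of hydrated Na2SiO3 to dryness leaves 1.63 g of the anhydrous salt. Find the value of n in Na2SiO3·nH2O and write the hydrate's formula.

Mass of water lost = 3.79 − 1.63 = 2.16 g → 2.16 / 18.02 = 0.1199 mol H2O
Molar mass of Na2SiO3 = 122.07 g/mol → mol Na2SiO3 = 1.63 / 122.07 = 0.01335
n = 0.1199 / 0.01335 = 8.98 ≈ 9 → Na2SiO3·9H2O

Na2SiO3·9H2O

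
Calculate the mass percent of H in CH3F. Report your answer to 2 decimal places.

8.89%

Molar mass = 1(12.01) + 3(1.008) + 1(19.00) = 34.034 g/mol
Mass of H per mole = 3 × 1.008 = 3.024 g
% H = 3.024 / 34.034 × 100 = 8.89%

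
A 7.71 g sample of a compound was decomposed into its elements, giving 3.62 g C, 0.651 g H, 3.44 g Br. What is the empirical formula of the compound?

Moles — C: 3.62 / 12.01 = 0.3014 mol; H: 0.651 / 1.008 = 0.6458 mol; Br: 3.44 / 79.90 = 0.04305 mol
Divide by the smallest (0.04305 mol Br): C 7.001, H 15.001, Br 1.000
≈ 7:15:1 → C7H15Br

C7H15Br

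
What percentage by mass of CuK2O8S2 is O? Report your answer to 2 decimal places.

38.34%

Molar mass = 1(63.55) + 2(39.10) + 8(16.00) + 2(32.07) = 333.890 g/mol
Mass of O per mole = 8 × 16.00 = 128.000 g
% O = 128.000 / 333.890 × 100 = 38.34%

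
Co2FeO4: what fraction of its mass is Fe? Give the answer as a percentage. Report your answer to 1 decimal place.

Molar mass = 2(58.93) + 1(55.85) + 4(16.00) = 237.710 g/mol
Mass of Fe per mole = 1 × 55.85 = 55.850 g
% Fe = 55.850 / 237.710 × 100 = 23.5%

23.5%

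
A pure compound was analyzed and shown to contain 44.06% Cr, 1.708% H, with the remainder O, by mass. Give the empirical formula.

CrH2O4

Assume 100 g: 44.06 g Cr, 1.708 g H, 54.232 g O.
n(Cr) = 44.06/52.00 = 0.8473, n(H) = 1.708/1.008 = 1.694, n(O) = 54.232/16.00 = 3.389
Ratios (÷ 0.8473): Cr 1.000, H 2.000, O 4.000
→ CrH2O4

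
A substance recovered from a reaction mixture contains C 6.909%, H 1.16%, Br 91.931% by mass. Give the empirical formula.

CH2Br2

Assume 100 g: 6.909 g C, 1.16 g H, 91.931 g Br.
Moles — C: 6.909 / 12.01 = 0.5753 mol; H: 1.16 / 1.008 = 1.151 mol; Br: 91.931 / 79.90 = 1.151 mol
Smallest is C at 0.5753 mol; normalising gives C 1.000, H 2.000, Br 2.000
Ratio ≈ 1:2:2, so the empirical formula is CH2Br2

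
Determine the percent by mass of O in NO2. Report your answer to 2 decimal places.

69.55%

Molar mass = 1(14.01) + 2(16.00) = 46.010 g/mol
Mass of O per mole = 2 × 16.00 = 32.000 g
% O = 32.000 / 46.010 × 100 = 69.55%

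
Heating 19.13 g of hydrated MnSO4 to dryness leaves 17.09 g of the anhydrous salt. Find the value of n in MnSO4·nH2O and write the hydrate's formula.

MnSO4·H2O

Mass of water lost = 19.13 − 17.09 = 2.04 g → 2.04 / 18.02 = 0.1132 mol H2O
Molar mass of MnSO4 = 151.01 g/mol → mol MnSO4 = 17.09 / 151.01 = 0.1132
n = 0.1132 / 0.1132 = 1.00 ≈ 1 → MnSO4·H2O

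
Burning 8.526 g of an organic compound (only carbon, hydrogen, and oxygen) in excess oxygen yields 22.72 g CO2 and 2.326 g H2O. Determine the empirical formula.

mol C = 22.72 / 44.01 = 0.5162; mass C = 0.5162 × 12.01 = 6.200 g
mol H = 2 × (2.326 / 18.02) = 0.2582; mass H = 0.2582 × 1.008 = 0.2602 g
mass O = 8.526 − (6.460) = 2.066 g → mol O = 0.1291
Ratios (÷ 0.1291): C 3.999, H 2.000, O 1.000
→ C4H2O

C4H2O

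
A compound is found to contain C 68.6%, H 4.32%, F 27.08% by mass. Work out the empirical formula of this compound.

Assume 100 g: 68.6 g C, 4.32 g H, 27.08 g F.
n(C) = 68.6/12.01 = 5.712, n(H) = 4.32/1.008 = 4.286, n(F) = 27.08/19.00 = 1.425
Smallest is F at 1.425 mol; normalising gives C 4.008, H 3.007, F 1.000
≈ 4:3:1 → C4H3F

C4H3F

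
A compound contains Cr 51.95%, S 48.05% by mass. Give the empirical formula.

Cr2S3

Assume 100 g: 51.95 g Cr, 48.05 g S.
Cr: 51.95 g ÷ 52.00 g/mol = 0.999 mol
S: 48.05 g ÷ 32.07 g/mol = 1.498 mol
Divide by the smallest (0.999 mol Cr): Cr 1.000, S 1.500
Scaling by 2: Cr 2.00, S 3.00 → Cr2S3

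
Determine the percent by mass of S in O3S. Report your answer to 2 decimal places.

40.05%

Molar mass = 3(16.00) + 1(32.07) = 80.070 g/mol
Mass of S per mole = 1 × 32.07 = 32.070 g
% S = 32.070 / 80.070 × 100 = 40.05%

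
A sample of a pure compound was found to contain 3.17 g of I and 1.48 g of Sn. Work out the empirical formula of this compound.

I2Sn

n(I) = 3.17/126.90 = 0.02498, n(Sn) = 1.48/118.71 = 0.01247
Ratios (÷ 0.01247): I 2.004, Sn 1.000
Ratio ≈ 2:1, so the empirical formula is I2Sn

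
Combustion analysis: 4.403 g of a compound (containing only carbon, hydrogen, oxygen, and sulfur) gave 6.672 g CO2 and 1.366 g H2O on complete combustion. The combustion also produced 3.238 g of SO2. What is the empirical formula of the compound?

C3H3OS

mol C = 6.672 / 44.01 = 0.1516; mass C = 0.1516 × 12.01 = 1.821 g
mol H = 2 × (1.366 / 18.02) = 0.1516; mass H = 0.1516 × 1.008 = 0.1528 g
mol S = 3.238 / 64.07 = 0.05054; mass S = 1.621 g
mass O = 4.403 − (3.594) = 0.8087 g → mol O = 0.05054
Smallest is S at 0.05054 mol; normalising gives C 3.000, H 3.000, O 1.000, S 1.000
≈ 3:3:1:1 → C3H3OS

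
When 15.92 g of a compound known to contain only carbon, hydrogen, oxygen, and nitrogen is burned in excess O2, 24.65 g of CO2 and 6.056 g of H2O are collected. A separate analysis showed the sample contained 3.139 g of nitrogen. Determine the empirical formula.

C5H6N2O3

mol C = 24.65 / 44.01 = 0.5601; mass C = 0.5601 × 12.01 = 6.727 g
mol H = 2 × (6.056 / 18.02) = 0.6721; mass H = 0.6721 × 1.008 = 0.6775 g
mol N = 3.139 / 14.01 = 0.2241
mass O = 15.92 − (10.54) = 5.377 g → mol O = 0.3360
Smallest is N at 0.2241 mol; normalising gives C 2.500, H 3.000, N 1.000, O 1.500
Scaling by 2: C 5.00, H 6.00, N 2.00, O 3.00 → C5H6N2O3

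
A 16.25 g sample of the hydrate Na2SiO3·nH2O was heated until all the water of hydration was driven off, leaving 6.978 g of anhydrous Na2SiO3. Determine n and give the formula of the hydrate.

Mass of water lost = 16.25 − 6.978 = 9.272 g → 9.272 / 18.02 = 0.5145 mol H2O
Molar mass of Na2SiO3 = 122.07 g/mol → mol Na2SiO3 = 6.978 / 122.07 = 0.05716
n = 0.5145 / 0.05716 = 9.00 ≈ 9 → Na2SiO3·9H2O

Na2SiO3·9H2O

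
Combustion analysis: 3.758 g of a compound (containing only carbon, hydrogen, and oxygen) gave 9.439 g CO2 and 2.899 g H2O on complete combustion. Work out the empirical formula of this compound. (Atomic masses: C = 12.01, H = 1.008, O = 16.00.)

C4H6O

mol C = 9.439 / 44.01 = 0.2145; mass C = 0.2145 × 12.01 = 2.576 g
mol H = 2 × (2.899 / 18.02) = 0.3218; mass H = 0.3218 × 1.008 = 0.3243 g
mass O = 3.758 − (2.900) = 0.8578 g → mol O = 0.05361
Ratios (÷ 0.05361): C 4.000, H 6.001, O 1.000
≈ 4:6:1 → C4H6O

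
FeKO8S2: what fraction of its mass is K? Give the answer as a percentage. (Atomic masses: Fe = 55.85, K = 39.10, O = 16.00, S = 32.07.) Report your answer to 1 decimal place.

13.6%

Molar mass = 1(55.85) + 1(39.10) + 8(16.00) + 2(32.07) = 287.090 g/mol
Mass of K per mole = 1 × 39.10 = 39.100 g
% K = 39.100 / 287.090 × 100 = 13.6%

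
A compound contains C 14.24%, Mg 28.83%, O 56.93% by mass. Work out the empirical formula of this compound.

Assume 100 g: 14.24 g C, 28.83 g Mg, 56.93 g O.
C: 14.24 g ÷ 12.01 g/mol = 1.186 mol
Mg: 28.83 g ÷ 24.31 g/mol = 1.186 mol
O: 56.93 g ÷ 16.00 g/mol = 3.558 mol
Ratios (÷ 1.186): C 1.000, Mg 1.000, O 3.001
→ CMgO3

CMgO3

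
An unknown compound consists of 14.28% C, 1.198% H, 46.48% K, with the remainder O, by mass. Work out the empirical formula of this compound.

CHKO2

Assume 100 g: 14.28 g C, 1.198 g H, 46.48 g K, 38.042 g O.
n(C) = 14.28/12.01 = 1.189, n(H) = 1.198/1.008 = 1.188, n(K) = 46.48/39.10 = 1.189, n(O) = 38.042/16.00 = 2.378
Smallest is H at 1.188 mol; normalising gives C 1.000, H 1.000, K 1.000, O 2.001
Ratio ≈ 1:1:1:2, so the empirical formula is CHKO2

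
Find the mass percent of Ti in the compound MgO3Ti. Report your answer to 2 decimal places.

39.83%

Molar mass = 1(24.31) + 3(16.00) + 1(47.87) = 120.180 g/mol
Mass of Ti per mole = 1 × 47.87 = 47.870 g
% Ti = 47.870 / 120.180 × 100 = 39.83%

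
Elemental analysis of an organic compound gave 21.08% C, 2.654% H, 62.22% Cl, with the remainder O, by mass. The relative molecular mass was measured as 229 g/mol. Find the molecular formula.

Assume 100 g: 21.08 g C, 2.654 g H, 62.22 g Cl, 14.046 g O.
Moles — C: 21.08 / 12.01 = 1.755 mol; H: 2.654 / 1.008 = 2.633 mol; Cl: 62.22 / 35.45 = 1.755 mol; O: 14.046 / 16.00 = 0.8779 mol
Ratios (÷ 0.8779): C 1.999, H 2.999, Cl 1.999, O 1.000
Ratio ≈ 2:3:2:1, so the empirical formula is C2H3Cl2O
Empirical-formula mass = 113.94 g/mol
n = 229 / 113.94 = 2.01 ≈ 2
Molecular formula = (C2H3Cl2O)×2 = C4H6Cl4O2

C4H6Cl4O2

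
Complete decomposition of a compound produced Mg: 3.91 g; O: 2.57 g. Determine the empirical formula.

Moles — Mg: 3.91 / 24.31 = 0.1608 mol; O: 2.57 / 16.00 = 0.1606 mol
Divide by the smallest (0.1606 mol O): Mg 1.001, O 1.000
≈ 1:1 → MgO

MgO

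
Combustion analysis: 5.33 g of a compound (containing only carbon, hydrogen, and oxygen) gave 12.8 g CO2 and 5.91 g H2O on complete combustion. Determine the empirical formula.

mol C = 12.8 / 44.01 = 0.2908; mass C = 0.2908 × 12.01 = 3.493 g
mol H = 2 × (5.91 / 18.02) = 0.6559; mass H = 0.6559 × 1.008 = 0.6612 g
mass O = 5.33 − (4.154) = 1.176 g → mol O = 0.07349
Divide by the smallest (0.07349 mol O): C 3.958, H 8.926, O 1.000
Ratio ≈ 4:9:1, so the empirical formula is C4H9O

C4H9O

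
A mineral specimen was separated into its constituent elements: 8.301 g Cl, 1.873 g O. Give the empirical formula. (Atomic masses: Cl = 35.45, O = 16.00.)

Moles — Cl: 8.301 / 35.45 = 0.2342 mol; O: 1.873 / 16.00 = 0.1171 mol
Ratios (÷ 0.1171): Cl 2.000, O 1.000
→ Cl2O

Cl2O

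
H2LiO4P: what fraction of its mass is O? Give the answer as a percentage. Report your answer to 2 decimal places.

Molar mass = 2(1.008) + 1(6.94) + 4(16.00) + 1(30.97) = 103.926 g/mol
Mass of O per mole = 4 × 16.00 = 64.000 g
% O = 64.000 / 103.926 × 100 = 61.58%

61.58%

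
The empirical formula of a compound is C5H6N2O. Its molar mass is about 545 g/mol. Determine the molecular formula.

Empirical-formula mass = 110.12 g/mol
n = 545 / 110.12 = 4.95 ≈ 5
Molecular formula = (C5H6N2O)5 = C25H30N10O5

C25H30N10O5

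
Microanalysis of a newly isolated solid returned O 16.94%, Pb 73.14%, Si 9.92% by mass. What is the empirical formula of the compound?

Assume 100 g: 16.94 g O, 73.14 g Pb, 9.92 g Si.
n(O) = 16.94/16.00 = 1.059, n(Pb) = 73.14/207.2 = 0.353, n(Si) = 9.92/28.09 = 0.3532
Divide by the smallest (0.353 mol Pb): O 2.999, Pb 1.000, Si 1.000
Ratio ≈ 3:1:1, so the empirical formula is O3PbSi

O3PbSi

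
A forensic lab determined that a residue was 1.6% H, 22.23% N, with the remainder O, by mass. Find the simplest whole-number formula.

Assume 100 g: 1.6 g H, 22.23 g N, 76.17 g O.
n(H) = 1.6/1.008 = 1.587, n(N) = 22.23/14.01 = 1.587, n(O) = 76.17/16.00 = 4.761
Ratios (÷ 1.587): H 1.000, N 1.000, O 3.000
Ratio ≈ 1:1:3, so the empirical formula is HNO3

HNO3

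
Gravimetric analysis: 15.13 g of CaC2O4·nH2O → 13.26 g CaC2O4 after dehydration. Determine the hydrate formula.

CaC2O4·H2O

Mass of water lost = 15.13 − 13.26 = 1.87 g → 1.87 / 18.02 = 0.1038 mol H2O
Molar mass of CaC2O4 = 128.10 g/mol → mol CaC2O4 = 13.26 / 128.10 = 0.1035
n = 0.1038 / 0.1035 = 1.00 ≈ 1 → CaC2O4·H2O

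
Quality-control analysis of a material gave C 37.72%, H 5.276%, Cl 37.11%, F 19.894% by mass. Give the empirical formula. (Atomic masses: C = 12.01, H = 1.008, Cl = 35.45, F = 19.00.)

C3H5ClF

Assume 100 g: 37.72 g C, 5.276 g H, 37.11 g Cl, 19.894 g F.
C: 37.72 g ÷ 12.01 g/mol = 3.141 mol
H: 5.276 g ÷ 1.008 g/mol = 5.234 mol
Cl: 37.11 g ÷ 35.45 g/mol = 1.047 mol
F: 19.894 g ÷ 19.00 g/mol = 1.047 mol
Divide by the smallest (1.047 mol Cl): C 3.000, H 5.000, Cl 1.000, F 1.000
≈ 3:5:1:1 → C3H5ClF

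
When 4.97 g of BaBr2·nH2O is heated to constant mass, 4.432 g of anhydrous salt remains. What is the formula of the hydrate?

BaBr2·2H2O

Mass of water lost = 4.97 − 4.432 = 0.538 g → 0.538 / 18.02 = 0.02986 mol H2O
Molar mass of BaBr2 = 297.13 g/mol → mol BaBr2 = 4.432 / 297.13 = 0.01492
n = 0.02986 / 0.01492 = 2.00 ≈ 2 → BaBr2·2H2O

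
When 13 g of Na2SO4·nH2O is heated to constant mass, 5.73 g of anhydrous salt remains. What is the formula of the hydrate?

Na2SO4·10H2O

Mass of water lost = 13 − 5.73 = 7.27 g → 7.27 / 18.02 = 0.4034 mol H2O
Molar mass of Na2SO4 = 142.05 g/mol → mol Na2SO4 = 5.73 / 142.05 = 0.04034
n = 0.4034 / 0.04034 = 10.00 ≈ 10 → Na2SO4·10H2O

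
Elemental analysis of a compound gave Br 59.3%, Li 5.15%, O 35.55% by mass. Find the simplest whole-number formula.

BrLiO3

Assume 100 g: 59.3 g Br, 5.15 g Li, 35.55 g O.
Br: 59.3 g ÷ 79.90 g/mol = 0.7422 mol
Li: 5.15 g ÷ 6.94 g/mol = 0.7421 mol
O: 35.55 g ÷ 16.00 g/mol = 2.222 mol
Smallest is Li at 0.7421 mol; normalising gives Br 1.000, Li 1.000, O 2.994
≈ 1:1:3 → BrLiO3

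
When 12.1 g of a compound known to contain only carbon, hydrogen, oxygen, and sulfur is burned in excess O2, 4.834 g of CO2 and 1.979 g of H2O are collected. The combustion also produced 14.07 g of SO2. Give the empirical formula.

CH2O2S2

mol C = 4.834 / 44.01 = 0.1098; mass C = 0.1098 × 12.01 = 1.319 g
mol H = 2 × (1.979 / 18.02) = 0.2196; mass H = 0.2196 × 1.008 = 0.2214 g
mol S = 14.07 / 64.07 = 0.2196; mass S = 7.043 g
mass O = 12.1 − (8.583) = 3.517 g → mol O = 0.2198
Smallest is C at 0.1098 mol; normalising gives C 1.000, H 2.000, O 2.001, S 1.999
≈ 1:2:2:2 → CH2O2S2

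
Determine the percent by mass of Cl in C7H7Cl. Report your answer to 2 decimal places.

28.01%

Molar mass = 7(12.01) + 7(1.008) + 1(35.45) = 126.576 g/mol
Mass of Cl per mole = 1 × 35.45 = 35.450 g
% Cl = 35.450 / 126.576 × 100 = 28.01%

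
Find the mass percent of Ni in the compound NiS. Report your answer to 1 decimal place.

Molar mass = 1(58.69) + 1(32.07) = 90.760 g/mol
Mass of Ni per mole = 1 × 58.69 = 58.690 g
% Ni = 58.690 / 90.760 × 100 = 64.7%

64.7%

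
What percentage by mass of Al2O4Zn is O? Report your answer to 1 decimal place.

Molar mass = 2(26.98) + 4(16.00) + 1(65.38) = 183.340 g/mol
Mass of O per mole = 4 × 16.00 = 64.000 g
% O = 64.000 / 183.340 × 100 = 34.9%

34.9%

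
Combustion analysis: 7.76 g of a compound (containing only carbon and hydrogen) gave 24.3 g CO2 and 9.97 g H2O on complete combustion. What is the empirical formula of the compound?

mol C = 24.3 / 44.01 = 0.5521; mass C = 0.5521 × 12.01 = 6.631 g
mol H = 2 × (9.97 / 18.02) = 1.107; mass H = 1.107 × 1.008 = 1.115 g
Divide by the smallest (0.5521 mol C): C 1.000, H 2.004
→ CH2

CH2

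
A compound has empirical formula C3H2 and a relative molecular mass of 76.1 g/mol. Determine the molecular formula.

Empirical-formula mass = 38.05 g/mol
n = 76.1 / 38.05 = 2.00 ≈ 2
Molecular formula = (C3H2)2 = C6H4

C6H4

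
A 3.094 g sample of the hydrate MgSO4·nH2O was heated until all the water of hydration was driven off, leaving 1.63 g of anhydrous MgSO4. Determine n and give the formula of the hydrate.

MgSO4·6H2O

Mass of water lost = 3.094 − 1.63 = 1.464 g → 1.464 / 18.02 = 0.08124 mol H2O
Molar mass of MgSO4 = 120.38 g/mol → mol MgSO4 = 1.63 / 120.38 = 0.01354
n = 0.08124 / 0.01354 = 6.00 ≈ 6 → MgSO4·6H2O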